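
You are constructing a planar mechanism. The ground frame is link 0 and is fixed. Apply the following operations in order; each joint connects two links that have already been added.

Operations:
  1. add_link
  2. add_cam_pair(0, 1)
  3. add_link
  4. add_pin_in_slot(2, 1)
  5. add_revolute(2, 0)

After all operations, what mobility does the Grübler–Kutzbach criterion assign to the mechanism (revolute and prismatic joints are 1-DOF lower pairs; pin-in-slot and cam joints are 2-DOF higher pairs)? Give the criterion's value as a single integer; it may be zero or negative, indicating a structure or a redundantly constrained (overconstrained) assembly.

M = 2

link 0 = ground. State L|J1|J2 = 1|0|0
+link1  2|0|0
C(0,1) f=2→J2  2|0|1
+link2  3|0|1
PS(2,1) f=2→J2  3|0|2
R(2,0) f=1→J1  3|1|2
M = 3(3−1)−2·1−2 = 6−2−2 = 2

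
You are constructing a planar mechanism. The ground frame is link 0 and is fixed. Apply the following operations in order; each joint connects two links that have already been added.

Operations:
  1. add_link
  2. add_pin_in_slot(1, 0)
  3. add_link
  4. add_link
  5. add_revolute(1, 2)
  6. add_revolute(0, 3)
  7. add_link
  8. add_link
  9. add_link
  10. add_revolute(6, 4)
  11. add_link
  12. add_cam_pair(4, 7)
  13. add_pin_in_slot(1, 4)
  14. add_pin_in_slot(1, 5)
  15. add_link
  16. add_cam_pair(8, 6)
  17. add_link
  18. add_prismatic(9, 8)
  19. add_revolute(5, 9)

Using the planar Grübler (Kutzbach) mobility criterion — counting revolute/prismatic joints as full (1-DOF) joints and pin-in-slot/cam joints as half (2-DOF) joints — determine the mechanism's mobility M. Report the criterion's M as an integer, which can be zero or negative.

[1;0;0] (link 0 is ground)
L+ [2;0;0]
PS(1,0)∈J2 [2;0;1]
L+ [3;0;1]
L+ [4;0;1]
R(1,2)∈J1 [4;1;1]
R(0,3)∈J1 [4;2;1]
L+ [5;2;1]
L+ [6;2;1]
L+ [7;2;1]
R(6,4)∈J1 [7;3;1]
L+ [8;3;1]
C(4,7)∈J2 [8;3;2]
PS(1,4)∈J2 [8;3;3]
PS(1,5)∈J2 [8;3;4]
L+ [9;3;4]
C(8,6)∈J2 [9;3;5]
L+ [10;3;5]
P(9,8)∈J1 [10;4;5]
R(5,9)∈J1 [10;5;5]
mobility = 27 − 10 − 5 = 12

M = 12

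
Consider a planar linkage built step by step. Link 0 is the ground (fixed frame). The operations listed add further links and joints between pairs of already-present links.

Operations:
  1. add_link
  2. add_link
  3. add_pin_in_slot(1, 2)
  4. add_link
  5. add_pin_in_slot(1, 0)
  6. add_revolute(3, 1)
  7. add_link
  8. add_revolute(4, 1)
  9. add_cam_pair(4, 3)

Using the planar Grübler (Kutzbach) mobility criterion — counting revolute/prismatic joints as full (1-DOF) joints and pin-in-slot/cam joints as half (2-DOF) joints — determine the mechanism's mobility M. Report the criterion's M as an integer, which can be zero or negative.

(L,J1,J2)=(1,0,0); link0 fixed
link1: (2,0,0)
link2: (3,0,0)
PS 1-2 [J2]: (3,0,1)
link3: (4,0,1)
PS 1-0 [J2]: (4,0,2)
R 3-1 [J1]: (4,1,2)
link4: (5,1,2)
R 4-1 [J1]: (5,2,2)
C 4-3 [J2]: (5,2,3)
Grübler: 3·4 − 2·2 − 3 = 5

M = 5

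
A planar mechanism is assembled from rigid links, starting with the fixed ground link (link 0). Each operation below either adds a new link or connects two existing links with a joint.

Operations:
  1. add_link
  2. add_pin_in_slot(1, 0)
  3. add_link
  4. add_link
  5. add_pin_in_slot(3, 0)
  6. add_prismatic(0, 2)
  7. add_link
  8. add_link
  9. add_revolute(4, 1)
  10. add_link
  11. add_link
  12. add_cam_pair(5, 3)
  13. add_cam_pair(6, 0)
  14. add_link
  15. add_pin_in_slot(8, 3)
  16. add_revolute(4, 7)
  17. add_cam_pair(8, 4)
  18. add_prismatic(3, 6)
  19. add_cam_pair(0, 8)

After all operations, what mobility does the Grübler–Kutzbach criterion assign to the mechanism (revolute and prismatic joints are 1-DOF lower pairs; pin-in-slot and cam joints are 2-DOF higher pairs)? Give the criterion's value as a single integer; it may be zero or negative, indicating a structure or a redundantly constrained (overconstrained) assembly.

[1;0;0] (link 0 is ground)
L+ [2;0;0]
PS(1,0)∈J2 [2;0;1]
L+ [3;0;1]
L+ [4;0;1]
PS(3,0)∈J2 [4;0;2]
P(0,2)∈J1 [4;1;2]
L+ [5;1;2]
L+ [6;1;2]
R(4,1)∈J1 [6;2;2]
L+ [7;2;2]
L+ [8;2;2]
C(5,3)∈J2 [8;2;3]
C(6,0)∈J2 [8;2;4]
L+ [9;2;4]
PS(8,3)∈J2 [9;2;5]
R(4,7)∈J1 [9;3;5]
C(8,4)∈J2 [9;3;6]
P(3,6)∈J1 [9;4;6]
C(0,8)∈J2 [9;4;7]
mobility = 24 − 8 − 7 = 9

M = 9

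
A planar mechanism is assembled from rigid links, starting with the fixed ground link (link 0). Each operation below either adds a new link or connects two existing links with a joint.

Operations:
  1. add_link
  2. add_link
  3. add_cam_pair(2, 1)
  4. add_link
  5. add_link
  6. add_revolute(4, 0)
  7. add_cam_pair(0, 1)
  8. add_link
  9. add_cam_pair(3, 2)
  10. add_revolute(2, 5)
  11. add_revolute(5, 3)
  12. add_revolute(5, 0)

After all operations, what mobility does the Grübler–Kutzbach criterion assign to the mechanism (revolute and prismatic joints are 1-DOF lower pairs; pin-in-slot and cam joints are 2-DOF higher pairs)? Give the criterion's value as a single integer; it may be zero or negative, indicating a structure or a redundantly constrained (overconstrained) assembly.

M = 4

L=1 J1=0 J2=0
add link → L=2 J1=0 J2=0
add link → L=3 J1=0 J2=0
C@2,1 dof=2 J2 → L=3 J1=0 J2=1
add link → L=4 J1=0 J2=1
add link → L=5 J1=0 J2=1
R@4,0 dof=1 J1 → L=5 J1=1 J2=1
C@0,1 dof=2 J2 → L=5 J1=1 J2=2
add link → L=6 J1=1 J2=2
C@3,2 dof=2 J2 → L=6 J1=1 J2=3
R@2,5 dof=1 J1 → L=6 J1=2 J2=3
R@5,3 dof=1 J1 → L=6 J1=3 J2=3
R@5,0 dof=1 J1 → L=6 J1=4 J2=3
M=3(L−1)−2J1−J2=3·5−2·4−3=4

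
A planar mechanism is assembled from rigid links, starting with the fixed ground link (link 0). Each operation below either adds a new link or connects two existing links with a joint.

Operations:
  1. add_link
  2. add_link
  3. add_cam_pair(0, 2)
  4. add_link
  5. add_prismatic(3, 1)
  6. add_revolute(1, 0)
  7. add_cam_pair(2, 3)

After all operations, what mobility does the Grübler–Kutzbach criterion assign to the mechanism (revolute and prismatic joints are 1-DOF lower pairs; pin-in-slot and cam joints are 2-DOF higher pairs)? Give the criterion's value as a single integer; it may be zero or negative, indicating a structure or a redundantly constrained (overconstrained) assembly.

M = 3

link 0 = ground. State L|J1|J2 = 1|0|0
+link1  2|0|0
+link2  3|0|0
C(0,2) f=2→J2  3|0|1
+link3  4|0|1
P(3,1) f=1→J1  4|1|1
R(1,0) f=1→J1  4|2|1
C(2,3) f=2→J2  4|2|2
M = 3(4−1)−2·2−2 = 9−4−2 = 3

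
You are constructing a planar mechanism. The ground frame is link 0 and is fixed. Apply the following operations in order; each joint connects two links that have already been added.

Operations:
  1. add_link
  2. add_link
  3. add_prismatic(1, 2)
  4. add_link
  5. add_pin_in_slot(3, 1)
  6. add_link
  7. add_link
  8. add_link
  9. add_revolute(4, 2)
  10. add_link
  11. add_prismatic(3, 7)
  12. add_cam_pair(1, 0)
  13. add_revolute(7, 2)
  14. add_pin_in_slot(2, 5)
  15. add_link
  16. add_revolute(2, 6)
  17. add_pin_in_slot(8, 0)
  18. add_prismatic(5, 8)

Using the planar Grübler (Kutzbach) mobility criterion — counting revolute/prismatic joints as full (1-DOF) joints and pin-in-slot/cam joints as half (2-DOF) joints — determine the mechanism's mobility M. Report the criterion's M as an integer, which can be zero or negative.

[1;0;0] (link 0 is ground)
L+ [2;0;0]
L+ [3;0;0]
P(1,2)∈J1 [3;1;0]
L+ [4;1;0]
PS(3,1)∈J2 [4;1;1]
L+ [5;1;1]
L+ [6;1;1]
L+ [7;1;1]
R(4,2)∈J1 [7;2;1]
L+ [8;2;1]
P(3,7)∈J1 [8;3;1]
C(1,0)∈J2 [8;3;2]
R(7,2)∈J1 [8;4;2]
PS(2,5)∈J2 [8;4;3]
L+ [9;4;3]
R(2,6)∈J1 [9;5;3]
PS(8,0)∈J2 [9;5;4]
P(5,8)∈J1 [9;6;4]
mobility = 24 − 12 − 4 = 8

M = 8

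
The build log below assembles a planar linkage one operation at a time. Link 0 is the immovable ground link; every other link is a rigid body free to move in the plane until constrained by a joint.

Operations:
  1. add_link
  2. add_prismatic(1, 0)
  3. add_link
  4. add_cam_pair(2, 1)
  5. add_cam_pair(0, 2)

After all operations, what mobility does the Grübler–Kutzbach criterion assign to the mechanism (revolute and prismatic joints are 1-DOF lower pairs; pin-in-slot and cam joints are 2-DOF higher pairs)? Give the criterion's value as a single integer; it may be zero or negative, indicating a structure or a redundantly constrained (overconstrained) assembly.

(L,J1,J2)=(1,0,0); link0 fixed
link1: (2,0,0)
P 1-0 [J1]: (2,1,0)
link2: (3,1,0)
C 2-1 [J2]: (3,1,1)
C 0-2 [J2]: (3,1,2)
Grübler: 3·2 − 2·1 − 2 = 2

M = 2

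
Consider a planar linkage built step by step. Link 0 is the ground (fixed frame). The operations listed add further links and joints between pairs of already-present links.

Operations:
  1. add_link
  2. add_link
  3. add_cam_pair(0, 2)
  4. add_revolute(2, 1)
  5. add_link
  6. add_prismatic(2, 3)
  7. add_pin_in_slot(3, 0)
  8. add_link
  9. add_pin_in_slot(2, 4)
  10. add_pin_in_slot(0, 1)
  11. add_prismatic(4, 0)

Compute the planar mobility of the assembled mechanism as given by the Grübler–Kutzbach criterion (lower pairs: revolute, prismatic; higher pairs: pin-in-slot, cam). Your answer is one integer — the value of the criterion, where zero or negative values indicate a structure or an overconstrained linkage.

ground; <1,0,0>
#1 <2,0,0>
#2 <3,0,0>
C:0↔2 J2 <3,0,1>
R:2↔1 J1 <3,1,1>
#3 <4,1,1>
P:2↔3 J1 <4,2,1>
PS:3↔0 J2 <4,2,2>
#4 <5,2,2>
PS:2↔4 J2 <5,2,3>
PS:0↔1 J2 <5,2,4>
P:4↔0 J1 <5,3,4>
3×4 − 2×3 − 1×4 = 2

M = 2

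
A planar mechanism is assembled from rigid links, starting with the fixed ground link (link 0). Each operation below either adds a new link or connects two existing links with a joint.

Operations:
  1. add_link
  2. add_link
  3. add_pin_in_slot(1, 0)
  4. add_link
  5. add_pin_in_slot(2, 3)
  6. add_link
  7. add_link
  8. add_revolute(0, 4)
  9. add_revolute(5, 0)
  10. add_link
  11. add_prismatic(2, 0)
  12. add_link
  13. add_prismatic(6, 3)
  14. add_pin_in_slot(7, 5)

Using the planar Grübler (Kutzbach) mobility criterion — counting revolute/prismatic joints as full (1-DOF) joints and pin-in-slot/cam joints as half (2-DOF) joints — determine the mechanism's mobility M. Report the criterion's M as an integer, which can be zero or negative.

M = 10

(L,J1,J2)=(1,0,0); link0 fixed
link1: (2,0,0)
link2: (3,0,0)
PS 1-0 [J2]: (3,0,1)
link3: (4,0,1)
PS 2-3 [J2]: (4,0,2)
link4: (5,0,2)
link5: (6,0,2)
R 0-4 [J1]: (6,1,2)
R 5-0 [J1]: (6,2,2)
link6: (7,2,2)
P 2-0 [J1]: (7,3,2)
link7: (8,3,2)
P 6-3 [J1]: (8,4,2)
PS 7-5 [J2]: (8,4,3)
Grübler: 3·7 − 2·4 − 3 = 10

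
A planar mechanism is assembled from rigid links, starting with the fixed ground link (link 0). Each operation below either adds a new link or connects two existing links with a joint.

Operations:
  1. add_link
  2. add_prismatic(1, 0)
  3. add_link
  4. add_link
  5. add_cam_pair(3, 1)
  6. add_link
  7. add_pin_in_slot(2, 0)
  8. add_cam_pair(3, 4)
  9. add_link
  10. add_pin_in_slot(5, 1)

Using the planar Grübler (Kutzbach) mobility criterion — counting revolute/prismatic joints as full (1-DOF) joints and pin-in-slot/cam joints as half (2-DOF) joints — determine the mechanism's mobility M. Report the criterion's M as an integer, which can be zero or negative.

M = 9

(L,J1,J2)=(1,0,0); link0 fixed
link1: (2,0,0)
P 1-0 [J1]: (2,1,0)
link2: (3,1,0)
link3: (4,1,0)
C 3-1 [J2]: (4,1,1)
link4: (5,1,1)
PS 2-0 [J2]: (5,1,2)
C 3-4 [J2]: (5,1,3)
link5: (6,1,3)
PS 5-1 [J2]: (6,1,4)
Grübler: 3·5 − 2·1 − 4 = 9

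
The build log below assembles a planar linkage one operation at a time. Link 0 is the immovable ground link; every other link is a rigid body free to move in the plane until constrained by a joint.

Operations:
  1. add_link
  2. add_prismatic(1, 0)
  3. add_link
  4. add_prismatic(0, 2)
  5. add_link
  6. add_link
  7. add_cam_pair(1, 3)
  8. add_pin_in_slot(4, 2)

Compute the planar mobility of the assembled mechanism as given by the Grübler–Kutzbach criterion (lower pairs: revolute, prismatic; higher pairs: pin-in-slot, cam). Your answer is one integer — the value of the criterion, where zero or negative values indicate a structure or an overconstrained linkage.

L=1 J1=0 J2=0
add link → L=2 J1=0 J2=0
P@1,0 dof=1 J1 → L=2 J1=1 J2=0
add link → L=3 J1=1 J2=0
P@0,2 dof=1 J1 → L=3 J1=2 J2=0
add link → L=4 J1=2 J2=0
add link → L=5 J1=2 J2=0
C@1,3 dof=2 J2 → L=5 J1=2 J2=1
PS@4,2 dof=2 J2 → L=5 J1=2 J2=2
M=3(L−1)−2J1−J2=3·4−2·2−2=6

M = 6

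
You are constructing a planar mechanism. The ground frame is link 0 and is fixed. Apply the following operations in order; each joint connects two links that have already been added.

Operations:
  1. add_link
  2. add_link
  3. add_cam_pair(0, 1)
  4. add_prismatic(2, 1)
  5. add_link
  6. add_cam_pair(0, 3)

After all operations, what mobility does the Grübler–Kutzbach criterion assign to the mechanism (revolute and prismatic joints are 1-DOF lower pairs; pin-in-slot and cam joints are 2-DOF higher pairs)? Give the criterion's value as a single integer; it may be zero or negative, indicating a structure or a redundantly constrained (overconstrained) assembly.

M = 5

ground; <1,0,0>
#1 <2,0,0>
#2 <3,0,0>
C:0↔1 J2 <3,0,1>
P:2↔1 J1 <3,1,1>
#3 <4,1,1>
C:0↔3 J2 <4,1,2>
3×3 − 2×1 − 1×2 = 5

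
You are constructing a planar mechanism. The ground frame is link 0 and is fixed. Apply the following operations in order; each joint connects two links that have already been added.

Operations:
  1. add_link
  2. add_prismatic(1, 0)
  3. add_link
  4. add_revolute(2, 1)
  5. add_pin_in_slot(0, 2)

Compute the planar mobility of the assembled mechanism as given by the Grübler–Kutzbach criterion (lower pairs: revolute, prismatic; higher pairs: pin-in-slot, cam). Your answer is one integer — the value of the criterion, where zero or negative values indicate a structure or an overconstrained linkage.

L=1 J1=0 J2=0
add link → L=2 J1=0 J2=0
P@1,0 dof=1 J1 → L=2 J1=1 J2=0
add link → L=3 J1=1 J2=0
R@2,1 dof=1 J1 → L=3 J1=2 J2=0
PS@0,2 dof=2 J2 → L=3 J1=2 J2=1
M=3(L−1)−2J1−J2=3·2−2·2−1=1

M = 1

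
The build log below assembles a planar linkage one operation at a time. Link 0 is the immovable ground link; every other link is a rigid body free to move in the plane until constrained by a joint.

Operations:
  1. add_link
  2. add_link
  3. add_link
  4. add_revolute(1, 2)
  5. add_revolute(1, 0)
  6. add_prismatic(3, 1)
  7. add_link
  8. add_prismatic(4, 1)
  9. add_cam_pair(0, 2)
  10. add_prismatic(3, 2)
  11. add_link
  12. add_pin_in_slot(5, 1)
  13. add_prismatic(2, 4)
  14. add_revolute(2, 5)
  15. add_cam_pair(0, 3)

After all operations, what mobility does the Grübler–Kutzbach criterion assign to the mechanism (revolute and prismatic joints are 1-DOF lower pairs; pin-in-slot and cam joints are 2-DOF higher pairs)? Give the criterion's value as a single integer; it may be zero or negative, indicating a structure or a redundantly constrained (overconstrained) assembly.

M = -2

link 0 = ground. State L|J1|J2 = 1|0|0
+link1  2|0|0
+link2  3|0|0
+link3  4|0|0
R(1,2) f=1→J1  4|1|0
R(1,0) f=1→J1  4|2|0
P(3,1) f=1→J1  4|3|0
+link4  5|3|0
P(4,1) f=1→J1  5|4|0
C(0,2) f=2→J2  5|4|1
P(3,2) f=1→J1  5|5|1
+link5  6|5|1
PS(5,1) f=2→J2  6|5|2
P(2,4) f=1→J1  6|6|2
R(2,5) f=1→J1  6|7|2
C(0,3) f=2→J2  6|7|3
M = 3(6−1)−2·7−3 = 15−14−3 = -2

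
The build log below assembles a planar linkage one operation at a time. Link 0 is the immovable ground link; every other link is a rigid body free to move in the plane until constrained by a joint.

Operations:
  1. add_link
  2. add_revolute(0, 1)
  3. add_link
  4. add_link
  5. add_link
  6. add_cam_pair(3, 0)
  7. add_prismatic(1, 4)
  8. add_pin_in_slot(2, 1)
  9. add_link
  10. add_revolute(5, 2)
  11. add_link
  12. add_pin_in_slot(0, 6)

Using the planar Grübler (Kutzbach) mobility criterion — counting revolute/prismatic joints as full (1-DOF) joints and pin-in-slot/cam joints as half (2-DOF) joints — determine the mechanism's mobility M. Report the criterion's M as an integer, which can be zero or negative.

(L,J1,J2)=(1,0,0); link0 fixed
link1: (2,0,0)
R 0-1 [J1]: (2,1,0)
link2: (3,1,0)
link3: (4,1,0)
link4: (5,1,0)
C 3-0 [J2]: (5,1,1)
P 1-4 [J1]: (5,2,1)
PS 2-1 [J2]: (5,2,2)
link5: (6,2,2)
R 5-2 [J1]: (6,3,2)
link6: (7,3,2)
PS 0-6 [J2]: (7,3,3)
Grübler: 3·6 − 2·3 − 3 = 9

M = 9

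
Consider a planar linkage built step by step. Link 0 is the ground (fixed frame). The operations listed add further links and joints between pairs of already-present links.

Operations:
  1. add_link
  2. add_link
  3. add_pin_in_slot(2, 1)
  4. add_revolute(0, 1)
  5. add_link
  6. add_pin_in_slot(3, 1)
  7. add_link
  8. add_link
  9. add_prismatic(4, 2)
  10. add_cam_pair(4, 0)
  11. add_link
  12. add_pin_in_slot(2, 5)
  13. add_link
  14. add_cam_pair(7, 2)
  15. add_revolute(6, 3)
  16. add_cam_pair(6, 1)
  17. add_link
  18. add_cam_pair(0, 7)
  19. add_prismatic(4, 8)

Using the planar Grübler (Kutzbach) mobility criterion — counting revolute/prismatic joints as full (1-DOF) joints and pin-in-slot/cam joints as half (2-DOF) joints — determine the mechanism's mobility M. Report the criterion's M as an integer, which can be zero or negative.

M = 9

(L,J1,J2)=(1,0,0); link0 fixed
link1: (2,0,0)
link2: (3,0,0)
PS 2-1 [J2]: (3,0,1)
R 0-1 [J1]: (3,1,1)
link3: (4,1,1)
PS 3-1 [J2]: (4,1,2)
link4: (5,1,2)
link5: (6,1,2)
P 4-2 [J1]: (6,2,2)
C 4-0 [J2]: (6,2,3)
link6: (7,2,3)
PS 2-5 [J2]: (7,2,4)
link7: (8,2,4)
C 7-2 [J2]: (8,2,5)
R 6-3 [J1]: (8,3,5)
C 6-1 [J2]: (8,3,6)
link8: (9,3,6)
C 0-7 [J2]: (9,3,7)
P 4-8 [J1]: (9,4,7)
Grübler: 3·8 − 2·4 − 7 = 9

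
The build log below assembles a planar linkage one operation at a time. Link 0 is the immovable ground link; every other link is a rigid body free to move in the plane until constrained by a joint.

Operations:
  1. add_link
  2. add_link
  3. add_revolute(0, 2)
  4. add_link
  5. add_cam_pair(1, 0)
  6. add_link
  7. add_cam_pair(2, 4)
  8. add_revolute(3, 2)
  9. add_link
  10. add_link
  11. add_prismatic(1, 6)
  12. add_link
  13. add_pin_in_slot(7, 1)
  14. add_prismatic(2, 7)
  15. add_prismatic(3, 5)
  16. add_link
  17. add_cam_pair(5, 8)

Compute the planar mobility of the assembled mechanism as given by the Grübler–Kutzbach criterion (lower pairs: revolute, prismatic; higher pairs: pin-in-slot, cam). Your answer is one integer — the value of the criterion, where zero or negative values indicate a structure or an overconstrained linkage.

M = 10

(L,J1,J2)=(1,0,0); link0 fixed
link1: (2,0,0)
link2: (3,0,0)
R 0-2 [J1]: (3,1,0)
link3: (4,1,0)
C 1-0 [J2]: (4,1,1)
link4: (5,1,1)
C 2-4 [J2]: (5,1,2)
R 3-2 [J1]: (5,2,2)
link5: (6,2,2)
link6: (7,2,2)
P 1-6 [J1]: (7,3,2)
link7: (8,3,2)
PS 7-1 [J2]: (8,3,3)
P 2-7 [J1]: (8,4,3)
P 3-5 [J1]: (8,5,3)
link8: (9,5,3)
C 5-8 [J2]: (9,5,4)
Grübler: 3·8 − 2·5 − 4 = 10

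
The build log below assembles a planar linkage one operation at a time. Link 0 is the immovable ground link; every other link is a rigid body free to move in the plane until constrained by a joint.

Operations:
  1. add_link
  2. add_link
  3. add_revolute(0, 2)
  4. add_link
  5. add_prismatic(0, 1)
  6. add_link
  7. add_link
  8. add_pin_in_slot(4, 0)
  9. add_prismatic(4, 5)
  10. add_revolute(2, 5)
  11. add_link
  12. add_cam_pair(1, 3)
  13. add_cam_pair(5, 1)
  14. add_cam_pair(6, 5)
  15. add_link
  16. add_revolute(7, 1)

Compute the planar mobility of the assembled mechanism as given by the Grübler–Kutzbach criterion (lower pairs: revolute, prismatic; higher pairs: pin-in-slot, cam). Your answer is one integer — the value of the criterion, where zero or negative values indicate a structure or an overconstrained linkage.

M = 7

(L,J1,J2)=(1,0,0); link0 fixed
link1: (2,0,0)
link2: (3,0,0)
R 0-2 [J1]: (3,1,0)
link3: (4,1,0)
P 0-1 [J1]: (4,2,0)
link4: (5,2,0)
link5: (6,2,0)
PS 4-0 [J2]: (6,2,1)
P 4-5 [J1]: (6,3,1)
R 2-5 [J1]: (6,4,1)
link6: (7,4,1)
C 1-3 [J2]: (7,4,2)
C 5-1 [J2]: (7,4,3)
C 6-5 [J2]: (7,4,4)
link7: (8,4,4)
R 7-1 [J1]: (8,5,4)
Grübler: 3·7 − 2·5 − 4 = 7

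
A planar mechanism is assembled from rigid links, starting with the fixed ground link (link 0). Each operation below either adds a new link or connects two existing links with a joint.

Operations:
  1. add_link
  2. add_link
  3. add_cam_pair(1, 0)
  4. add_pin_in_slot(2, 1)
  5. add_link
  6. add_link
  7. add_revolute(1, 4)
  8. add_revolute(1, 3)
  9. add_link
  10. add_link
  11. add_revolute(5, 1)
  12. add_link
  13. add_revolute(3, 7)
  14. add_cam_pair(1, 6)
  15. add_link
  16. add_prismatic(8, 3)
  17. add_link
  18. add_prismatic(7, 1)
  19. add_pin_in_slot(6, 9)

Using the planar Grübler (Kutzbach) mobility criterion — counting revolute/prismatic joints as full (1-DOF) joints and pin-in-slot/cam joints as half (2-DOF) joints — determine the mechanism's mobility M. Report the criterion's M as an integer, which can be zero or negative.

M = 11

ground; <1,0,0>
#1 <2,0,0>
#2 <3,0,0>
C:1↔0 J2 <3,0,1>
PS:2↔1 J2 <3,0,2>
#3 <4,0,2>
#4 <5,0,2>
R:1↔4 J1 <5,1,2>
R:1↔3 J1 <5,2,2>
#5 <6,2,2>
#6 <7,2,2>
R:5↔1 J1 <7,3,2>
#7 <8,3,2>
R:3↔7 J1 <8,4,2>
C:1↔6 J2 <8,4,3>
#8 <9,4,3>
P:8↔3 J1 <9,5,3>
#9 <10,5,3>
P:7↔1 J1 <10,6,3>
PS:6↔9 J2 <10,6,4>
3×9 − 2×6 − 1×4 = 11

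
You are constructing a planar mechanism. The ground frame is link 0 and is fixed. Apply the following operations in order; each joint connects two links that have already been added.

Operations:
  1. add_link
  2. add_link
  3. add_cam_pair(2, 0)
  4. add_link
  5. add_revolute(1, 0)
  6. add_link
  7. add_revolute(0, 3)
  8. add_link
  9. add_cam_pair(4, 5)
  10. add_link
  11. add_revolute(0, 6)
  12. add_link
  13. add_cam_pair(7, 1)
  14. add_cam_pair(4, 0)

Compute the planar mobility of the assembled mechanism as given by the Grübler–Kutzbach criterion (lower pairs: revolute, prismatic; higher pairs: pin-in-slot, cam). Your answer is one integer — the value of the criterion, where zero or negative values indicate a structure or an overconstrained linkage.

link 0 = ground. State L|J1|J2 = 1|0|0
+link1  2|0|0
+link2  3|0|0
C(2,0) f=2→J2  3|0|1
+link3  4|0|1
R(1,0) f=1→J1  4|1|1
+link4  5|1|1
R(0,3) f=1→J1  5|2|1
+link5  6|2|1
C(4,5) f=2→J2  6|2|2
+link6  7|2|2
R(0,6) f=1→J1  7|3|2
+link7  8|3|2
C(7,1) f=2→J2  8|3|3
C(4,0) f=2→J2  8|3|4
M = 3(8−1)−2·3−4 = 21−6−4 = 11

M = 11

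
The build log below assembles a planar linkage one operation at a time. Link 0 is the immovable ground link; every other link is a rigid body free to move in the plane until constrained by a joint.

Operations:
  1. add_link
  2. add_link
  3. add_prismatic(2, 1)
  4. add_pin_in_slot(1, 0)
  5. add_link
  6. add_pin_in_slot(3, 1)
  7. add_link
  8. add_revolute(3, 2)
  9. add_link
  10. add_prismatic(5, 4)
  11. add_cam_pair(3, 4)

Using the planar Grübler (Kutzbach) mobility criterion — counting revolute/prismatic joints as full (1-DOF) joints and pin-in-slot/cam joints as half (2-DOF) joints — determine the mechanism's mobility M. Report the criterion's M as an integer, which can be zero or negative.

link 0 = ground. State L|J1|J2 = 1|0|0
+link1  2|0|0
+link2  3|0|0
P(2,1) f=1→J1  3|1|0
PS(1,0) f=2→J2  3|1|1
+link3  4|1|1
PS(3,1) f=2→J2  4|1|2
+link4  5|1|2
R(3,2) f=1→J1  5|2|2
+link5  6|2|2
P(5,4) f=1→J1  6|3|2
C(3,4) f=2→J2  6|3|3
M = 3(6−1)−2·3−3 = 15−6−3 = 6

M = 6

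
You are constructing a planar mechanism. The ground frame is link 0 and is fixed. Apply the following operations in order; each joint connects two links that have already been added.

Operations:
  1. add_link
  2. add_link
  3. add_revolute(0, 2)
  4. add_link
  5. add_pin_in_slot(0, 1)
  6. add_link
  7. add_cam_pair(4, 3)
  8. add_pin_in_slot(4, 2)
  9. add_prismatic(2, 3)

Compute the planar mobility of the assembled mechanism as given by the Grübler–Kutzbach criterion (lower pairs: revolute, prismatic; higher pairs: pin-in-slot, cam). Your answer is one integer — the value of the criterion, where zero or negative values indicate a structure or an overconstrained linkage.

M = 5

(L,J1,J2)=(1,0,0); link0 fixed
link1: (2,0,0)
link2: (3,0,0)
R 0-2 [J1]: (3,1,0)
link3: (4,1,0)
PS 0-1 [J2]: (4,1,1)
link4: (5,1,1)
C 4-3 [J2]: (5,1,2)
PS 4-2 [J2]: (5,1,3)
P 2-3 [J1]: (5,2,3)
Grübler: 3·4 − 2·2 − 3 = 5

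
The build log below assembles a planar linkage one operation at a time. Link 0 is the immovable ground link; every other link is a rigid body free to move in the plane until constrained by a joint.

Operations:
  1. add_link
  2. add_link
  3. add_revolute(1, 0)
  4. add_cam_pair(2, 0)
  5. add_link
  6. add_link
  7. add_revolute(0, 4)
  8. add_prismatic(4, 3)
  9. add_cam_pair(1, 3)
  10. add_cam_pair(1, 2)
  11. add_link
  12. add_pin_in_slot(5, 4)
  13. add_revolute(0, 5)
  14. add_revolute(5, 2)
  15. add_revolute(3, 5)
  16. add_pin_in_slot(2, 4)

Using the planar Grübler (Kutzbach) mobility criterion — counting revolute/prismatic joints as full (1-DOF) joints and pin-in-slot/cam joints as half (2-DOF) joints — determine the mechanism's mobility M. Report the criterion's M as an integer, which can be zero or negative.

link 0 = ground. State L|J1|J2 = 1|0|0
+link1  2|0|0
+link2  3|0|0
R(1,0) f=1→J1  3|1|0
C(2,0) f=2→J2  3|1|1
+link3  4|1|1
+link4  5|1|1
R(0,4) f=1→J1  5|2|1
P(4,3) f=1→J1  5|3|1
C(1,3) f=2→J2  5|3|2
C(1,2) f=2→J2  5|3|3
+link5  6|3|3
PS(5,4) f=2→J2  6|3|4
R(0,5) f=1→J1  6|4|4
R(5,2) f=1→J1  6|5|4
R(3,5) f=1→J1  6|6|4
PS(2,4) f=2→J2  6|6|5
M = 3(6−1)−2·6−5 = 15−12−5 = -2

M = -2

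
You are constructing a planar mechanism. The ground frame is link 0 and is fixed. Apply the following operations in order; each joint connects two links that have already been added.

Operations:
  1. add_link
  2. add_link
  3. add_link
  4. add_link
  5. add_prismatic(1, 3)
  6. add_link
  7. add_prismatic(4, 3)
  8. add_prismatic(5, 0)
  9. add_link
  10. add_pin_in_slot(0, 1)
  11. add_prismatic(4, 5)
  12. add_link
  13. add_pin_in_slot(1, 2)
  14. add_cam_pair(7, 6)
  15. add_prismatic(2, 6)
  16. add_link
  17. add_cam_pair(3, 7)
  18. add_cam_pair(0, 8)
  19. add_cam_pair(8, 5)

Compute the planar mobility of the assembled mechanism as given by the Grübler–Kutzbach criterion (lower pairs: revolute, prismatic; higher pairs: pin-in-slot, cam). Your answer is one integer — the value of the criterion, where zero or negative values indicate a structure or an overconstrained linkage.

M = 8

ground; <1,0,0>
#1 <2,0,0>
#2 <3,0,0>
#3 <4,0,0>
#4 <5,0,0>
P:1↔3 J1 <5,1,0>
#5 <6,1,0>
P:4↔3 J1 <6,2,0>
P:5↔0 J1 <6,3,0>
#6 <7,3,0>
PS:0↔1 J2 <7,3,1>
P:4↔5 J1 <7,4,1>
#7 <8,4,1>
PS:1↔2 J2 <8,4,2>
C:7↔6 J2 <8,4,3>
P:2↔6 J1 <8,5,3>
#8 <9,5,3>
C:3↔7 J2 <9,5,4>
C:0↔8 J2 <9,5,5>
C:8↔5 J2 <9,5,6>
3×8 − 2×5 − 1×6 = 8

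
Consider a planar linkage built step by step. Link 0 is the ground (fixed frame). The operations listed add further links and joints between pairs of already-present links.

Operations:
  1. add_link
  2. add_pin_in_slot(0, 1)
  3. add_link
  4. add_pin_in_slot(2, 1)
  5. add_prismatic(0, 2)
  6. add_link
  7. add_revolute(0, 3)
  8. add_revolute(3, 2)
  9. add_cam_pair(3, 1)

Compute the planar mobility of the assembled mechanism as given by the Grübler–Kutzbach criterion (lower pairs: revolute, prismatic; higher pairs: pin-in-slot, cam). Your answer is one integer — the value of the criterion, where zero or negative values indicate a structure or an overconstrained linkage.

(L,J1,J2)=(1,0,0); link0 fixed
link1: (2,0,0)
PS 0-1 [J2]: (2,0,1)
link2: (3,0,1)
PS 2-1 [J2]: (3,0,2)
P 0-2 [J1]: (3,1,2)
link3: (4,1,2)
R 0-3 [J1]: (4,2,2)
R 3-2 [J1]: (4,3,2)
C 3-1 [J2]: (4,3,3)
Grübler: 3·3 − 2·3 − 3 = 0

M = 0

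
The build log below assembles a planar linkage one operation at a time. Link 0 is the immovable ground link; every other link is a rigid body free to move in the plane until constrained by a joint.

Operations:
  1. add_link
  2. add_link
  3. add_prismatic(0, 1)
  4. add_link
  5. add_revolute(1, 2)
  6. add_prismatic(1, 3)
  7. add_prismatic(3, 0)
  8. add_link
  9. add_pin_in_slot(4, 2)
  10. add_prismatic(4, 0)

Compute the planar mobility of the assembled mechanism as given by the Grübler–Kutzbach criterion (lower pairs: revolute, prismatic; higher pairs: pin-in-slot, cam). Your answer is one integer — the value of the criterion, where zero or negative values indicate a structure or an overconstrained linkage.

M = 1

L=1 J1=0 J2=0
add link → L=2 J1=0 J2=0
add link → L=3 J1=0 J2=0
P@0,1 dof=1 J1 → L=3 J1=1 J2=0
add link → L=4 J1=1 J2=0
R@1,2 dof=1 J1 → L=4 J1=2 J2=0
P@1,3 dof=1 J1 → L=4 J1=3 J2=0
P@3,0 dof=1 J1 → L=4 J1=4 J2=0
add link → L=5 J1=4 J2=0
PS@4,2 dof=2 J2 → L=5 J1=4 J2=1
P@4,0 dof=1 J1 → L=5 J1=5 J2=1
M=3(L−1)−2J1−J2=3·4−2·5−1=1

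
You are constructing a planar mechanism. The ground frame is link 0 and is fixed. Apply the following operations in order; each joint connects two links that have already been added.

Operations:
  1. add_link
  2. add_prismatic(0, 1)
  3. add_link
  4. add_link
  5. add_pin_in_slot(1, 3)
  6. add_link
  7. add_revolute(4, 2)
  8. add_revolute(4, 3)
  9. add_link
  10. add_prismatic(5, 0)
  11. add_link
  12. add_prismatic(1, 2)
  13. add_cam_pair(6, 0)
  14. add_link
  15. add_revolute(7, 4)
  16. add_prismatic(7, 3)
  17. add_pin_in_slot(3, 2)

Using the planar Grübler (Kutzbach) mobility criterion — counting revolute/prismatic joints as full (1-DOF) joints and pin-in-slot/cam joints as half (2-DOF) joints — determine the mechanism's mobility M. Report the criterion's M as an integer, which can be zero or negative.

M = 4

L=1 J1=0 J2=0
add link → L=2 J1=0 J2=0
P@0,1 dof=1 J1 → L=2 J1=1 J2=0
add link → L=3 J1=1 J2=0
add link → L=4 J1=1 J2=0
PS@1,3 dof=2 J2 → L=4 J1=1 J2=1
add link → L=5 J1=1 J2=1
R@4,2 dof=1 J1 → L=5 J1=2 J2=1
R@4,3 dof=1 J1 → L=5 J1=3 J2=1
add link → L=6 J1=3 J2=1
P@5,0 dof=1 J1 → L=6 J1=4 J2=1
add link → L=7 J1=4 J2=1
P@1,2 dof=1 J1 → L=7 J1=5 J2=1
C@6,0 dof=2 J2 → L=7 J1=5 J2=2
add link → L=8 J1=5 J2=2
R@7,4 dof=1 J1 → L=8 J1=6 J2=2
P@7,3 dof=1 J1 → L=8 J1=7 J2=2
PS@3,2 dof=2 J2 → L=8 J1=7 J2=3
M=3(L−1)−2J1−J2=3·7−2·7−3=4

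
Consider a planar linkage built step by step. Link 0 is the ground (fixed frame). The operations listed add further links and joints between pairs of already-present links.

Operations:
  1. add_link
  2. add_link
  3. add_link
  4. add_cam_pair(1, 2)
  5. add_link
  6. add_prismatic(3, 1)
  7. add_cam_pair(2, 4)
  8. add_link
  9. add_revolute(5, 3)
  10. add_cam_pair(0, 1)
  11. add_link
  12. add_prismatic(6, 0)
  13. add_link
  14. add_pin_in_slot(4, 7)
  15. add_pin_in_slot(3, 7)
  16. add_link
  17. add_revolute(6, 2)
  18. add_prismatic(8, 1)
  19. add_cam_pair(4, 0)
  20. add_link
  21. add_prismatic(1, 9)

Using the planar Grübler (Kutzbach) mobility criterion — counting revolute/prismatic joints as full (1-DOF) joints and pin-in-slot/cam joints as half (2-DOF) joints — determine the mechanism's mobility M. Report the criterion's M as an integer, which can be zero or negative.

link 0 = ground. State L|J1|J2 = 1|0|0
+link1  2|0|0
+link2  3|0|0
+link3  4|0|0
C(1,2) f=2→J2  4|0|1
+link4  5|0|1
P(3,1) f=1→J1  5|1|1
C(2,4) f=2→J2  5|1|2
+link5  6|1|2
R(5,3) f=1→J1  6|2|2
C(0,1) f=2→J2  6|2|3
+link6  7|2|3
P(6,0) f=1→J1  7|3|3
+link7  8|3|3
PS(4,7) f=2→J2  8|3|4
PS(3,7) f=2→J2  8|3|5
+link8  9|3|5
R(6,2) f=1→J1  9|4|5
P(8,1) f=1→J1  9|5|5
C(4,0) f=2→J2  9|5|6
+link9  10|5|6
P(1,9) f=1→J1  10|6|6
M = 3(10−1)−2·6−6 = 27−12−6 = 9

M = 9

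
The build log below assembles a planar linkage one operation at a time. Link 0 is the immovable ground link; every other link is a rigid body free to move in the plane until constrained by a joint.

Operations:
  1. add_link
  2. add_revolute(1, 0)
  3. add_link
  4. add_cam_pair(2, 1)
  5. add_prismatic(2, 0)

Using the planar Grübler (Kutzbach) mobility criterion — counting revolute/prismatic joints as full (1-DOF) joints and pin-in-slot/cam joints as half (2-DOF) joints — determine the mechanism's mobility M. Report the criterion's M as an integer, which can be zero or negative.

M = 1

ground; <1,0,0>
#1 <2,0,0>
R:1↔0 J1 <2,1,0>
#2 <3,1,0>
C:2↔1 J2 <3,1,1>
P:2↔0 J1 <3,2,1>
3×2 − 2×2 − 1×1 = 1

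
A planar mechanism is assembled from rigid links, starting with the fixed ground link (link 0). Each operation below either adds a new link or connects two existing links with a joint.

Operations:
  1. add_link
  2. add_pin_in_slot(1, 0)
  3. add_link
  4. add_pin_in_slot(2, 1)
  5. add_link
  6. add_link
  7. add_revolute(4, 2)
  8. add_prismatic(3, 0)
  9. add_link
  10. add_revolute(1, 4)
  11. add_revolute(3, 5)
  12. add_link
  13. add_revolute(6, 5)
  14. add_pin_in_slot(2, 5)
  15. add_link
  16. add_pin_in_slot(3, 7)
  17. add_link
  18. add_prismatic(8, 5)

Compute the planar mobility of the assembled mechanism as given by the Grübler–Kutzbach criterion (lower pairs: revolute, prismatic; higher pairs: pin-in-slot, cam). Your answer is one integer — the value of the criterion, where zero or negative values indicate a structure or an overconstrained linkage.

M = 8

ground; <1,0,0>
#1 <2,0,0>
PS:1↔0 J2 <2,0,1>
#2 <3,0,1>
PS:2↔1 J2 <3,0,2>
#3 <4,0,2>
#4 <5,0,2>
R:4↔2 J1 <5,1,2>
P:3↔0 J1 <5,2,2>
#5 <6,2,2>
R:1↔4 J1 <6,3,2>
R:3↔5 J1 <6,4,2>
#6 <7,4,2>
R:6↔5 J1 <7,5,2>
PS:2↔5 J2 <7,5,3>
#7 <8,5,3>
PS:3↔7 J2 <8,5,4>
#8 <9,5,4>
P:8↔5 J1 <9,6,4>
3×8 − 2×6 − 1×4 = 8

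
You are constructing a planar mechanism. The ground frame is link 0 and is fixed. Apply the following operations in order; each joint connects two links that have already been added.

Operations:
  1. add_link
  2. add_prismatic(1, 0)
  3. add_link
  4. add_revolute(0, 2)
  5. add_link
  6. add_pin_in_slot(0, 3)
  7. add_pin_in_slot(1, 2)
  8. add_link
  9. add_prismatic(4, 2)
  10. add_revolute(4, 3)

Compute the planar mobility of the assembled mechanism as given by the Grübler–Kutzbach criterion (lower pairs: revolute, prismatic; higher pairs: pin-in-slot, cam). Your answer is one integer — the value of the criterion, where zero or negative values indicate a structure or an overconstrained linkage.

M = 2

ground; <1,0,0>
#1 <2,0,0>
P:1↔0 J1 <2,1,0>
#2 <3,1,0>
R:0↔2 J1 <3,2,0>
#3 <4,2,0>
PS:0↔3 J2 <4,2,1>
PS:1↔2 J2 <4,2,2>
#4 <5,2,2>
P:4↔2 J1 <5,3,2>
R:4↔3 J1 <5,4,2>
3×4 − 2×4 − 1×2 = 2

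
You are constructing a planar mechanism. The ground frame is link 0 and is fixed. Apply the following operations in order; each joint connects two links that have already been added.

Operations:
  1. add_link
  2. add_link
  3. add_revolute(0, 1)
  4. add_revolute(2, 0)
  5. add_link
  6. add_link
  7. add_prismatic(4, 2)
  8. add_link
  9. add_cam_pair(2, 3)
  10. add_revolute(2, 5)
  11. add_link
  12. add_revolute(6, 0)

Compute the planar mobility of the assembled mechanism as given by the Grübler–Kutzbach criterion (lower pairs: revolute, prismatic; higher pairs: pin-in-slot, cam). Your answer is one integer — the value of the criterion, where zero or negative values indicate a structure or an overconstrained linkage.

L=1 J1=0 J2=0
add link → L=2 J1=0 J2=0
add link → L=3 J1=0 J2=0
R@0,1 dof=1 J1 → L=3 J1=1 J2=0
R@2,0 dof=1 J1 → L=3 J1=2 J2=0
add link → L=4 J1=2 J2=0
add link → L=5 J1=2 J2=0
P@4,2 dof=1 J1 → L=5 J1=3 J2=0
add link → L=6 J1=3 J2=0
C@2,3 dof=2 J2 → L=6 J1=3 J2=1
R@2,5 dof=1 J1 → L=6 J1=4 J2=1
add link → L=7 J1=4 J2=1
R@6,0 dof=1 J1 → L=7 J1=5 J2=1
M=3(L−1)−2J1−J2=3·6−2·5−1=7

M = 7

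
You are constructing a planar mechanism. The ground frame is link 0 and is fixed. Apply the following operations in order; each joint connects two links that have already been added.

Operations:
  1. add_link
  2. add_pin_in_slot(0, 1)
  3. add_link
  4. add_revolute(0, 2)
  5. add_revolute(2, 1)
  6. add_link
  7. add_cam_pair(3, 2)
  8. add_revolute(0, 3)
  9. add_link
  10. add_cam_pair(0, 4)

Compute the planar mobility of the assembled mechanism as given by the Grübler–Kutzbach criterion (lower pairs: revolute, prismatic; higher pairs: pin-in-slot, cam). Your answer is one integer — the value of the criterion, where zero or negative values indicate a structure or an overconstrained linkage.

L=1 J1=0 J2=0
add link → L=2 J1=0 J2=0
PS@0,1 dof=2 J2 → L=2 J1=0 J2=1
add link → L=3 J1=0 J2=1
R@0,2 dof=1 J1 → L=3 J1=1 J2=1
R@2,1 dof=1 J1 → L=3 J1=2 J2=1
add link → L=4 J1=2 J2=1
C@3,2 dof=2 J2 → L=4 J1=2 J2=2
R@0,3 dof=1 J1 → L=4 J1=3 J2=2
add link → L=5 J1=3 J2=2
C@0,4 dof=2 J2 → L=5 J1=3 J2=3
M=3(L−1)−2J1−J2=3·4−2·3−3=3

M = 3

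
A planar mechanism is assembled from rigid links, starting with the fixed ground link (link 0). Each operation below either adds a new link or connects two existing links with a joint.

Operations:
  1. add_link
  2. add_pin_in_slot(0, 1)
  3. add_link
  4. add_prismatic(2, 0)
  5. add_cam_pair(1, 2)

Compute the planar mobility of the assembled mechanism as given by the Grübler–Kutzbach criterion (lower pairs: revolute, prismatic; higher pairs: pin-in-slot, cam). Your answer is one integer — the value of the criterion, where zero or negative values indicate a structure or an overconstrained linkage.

[1;0;0] (link 0 is ground)
L+ [2;0;0]
PS(0,1)∈J2 [2;0;1]
L+ [3;0;1]
P(2,0)∈J1 [3;1;1]
C(1,2)∈J2 [3;1;2]
mobility = 6 − 2 − 2 = 2

M = 2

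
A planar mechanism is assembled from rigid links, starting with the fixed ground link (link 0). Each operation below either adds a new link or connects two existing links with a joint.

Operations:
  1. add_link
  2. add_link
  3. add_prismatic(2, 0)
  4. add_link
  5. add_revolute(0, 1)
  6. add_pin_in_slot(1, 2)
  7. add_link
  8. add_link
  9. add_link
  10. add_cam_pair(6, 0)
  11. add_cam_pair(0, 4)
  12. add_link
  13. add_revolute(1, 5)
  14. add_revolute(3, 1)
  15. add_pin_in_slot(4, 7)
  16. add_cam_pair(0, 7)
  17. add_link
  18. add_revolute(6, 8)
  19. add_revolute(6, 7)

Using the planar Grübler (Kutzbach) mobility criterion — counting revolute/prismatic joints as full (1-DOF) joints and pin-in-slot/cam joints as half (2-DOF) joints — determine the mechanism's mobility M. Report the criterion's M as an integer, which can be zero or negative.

link 0 = ground. State L|J1|J2 = 1|0|0
+link1  2|0|0
+link2  3|0|0
P(2,0) f=1→J1  3|1|0
+link3  4|1|0
R(0,1) f=1→J1  4|2|0
PS(1,2) f=2→J2  4|2|1
+link4  5|2|1
+link5  6|2|1
+link6  7|2|1
C(6,0) f=2→J2  7|2|2
C(0,4) f=2→J2  7|2|3
+link7  8|2|3
R(1,5) f=1→J1  8|3|3
R(3,1) f=1→J1  8|4|3
PS(4,7) f=2→J2  8|4|4
C(0,7) f=2→J2  8|4|5
+link8  9|4|5
R(6,8) f=1→J1  9|5|5
R(6,7) f=1→J1  9|6|5
M = 3(9−1)−2·6−5 = 24−12−5 = 7

M = 7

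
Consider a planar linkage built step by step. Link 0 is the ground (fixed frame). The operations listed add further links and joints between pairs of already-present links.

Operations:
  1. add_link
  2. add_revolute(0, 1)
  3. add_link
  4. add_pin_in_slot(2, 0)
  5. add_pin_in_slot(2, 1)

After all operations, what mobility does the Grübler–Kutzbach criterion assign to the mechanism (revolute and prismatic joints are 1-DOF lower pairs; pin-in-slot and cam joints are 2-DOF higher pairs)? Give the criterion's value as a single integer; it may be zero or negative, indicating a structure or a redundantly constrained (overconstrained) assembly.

L=1 J1=0 J2=0
add link → L=2 J1=0 J2=0
R@0,1 dof=1 J1 → L=2 J1=1 J2=0
add link → L=3 J1=1 J2=0
PS@2,0 dof=2 J2 → L=3 J1=1 J2=1
PS@2,1 dof=2 J2 → L=3 J1=1 J2=2
M=3(L−1)−2J1−J2=3·2−2·1−2=2

M = 2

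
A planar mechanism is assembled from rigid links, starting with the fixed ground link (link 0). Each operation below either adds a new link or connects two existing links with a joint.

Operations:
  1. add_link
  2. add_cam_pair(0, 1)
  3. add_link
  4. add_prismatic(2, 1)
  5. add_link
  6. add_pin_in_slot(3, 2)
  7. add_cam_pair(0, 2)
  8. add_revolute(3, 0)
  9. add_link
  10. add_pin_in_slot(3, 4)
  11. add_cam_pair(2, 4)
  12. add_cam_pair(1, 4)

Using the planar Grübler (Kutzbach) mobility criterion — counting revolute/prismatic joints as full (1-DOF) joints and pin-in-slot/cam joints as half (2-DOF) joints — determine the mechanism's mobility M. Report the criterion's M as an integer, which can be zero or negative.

M = 2

[1;0;0] (link 0 is ground)
L+ [2;0;0]
C(0,1)∈J2 [2;0;1]
L+ [3;0;1]
P(2,1)∈J1 [3;1;1]
L+ [4;1;1]
PS(3,2)∈J2 [4;1;2]
C(0,2)∈J2 [4;1;3]
R(3,0)∈J1 [4;2;3]
L+ [5;2;3]
PS(3,4)∈J2 [5;2;4]
C(2,4)∈J2 [5;2;5]
C(1,4)∈J2 [5;2;6]
mobility = 12 − 4 − 6 = 2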